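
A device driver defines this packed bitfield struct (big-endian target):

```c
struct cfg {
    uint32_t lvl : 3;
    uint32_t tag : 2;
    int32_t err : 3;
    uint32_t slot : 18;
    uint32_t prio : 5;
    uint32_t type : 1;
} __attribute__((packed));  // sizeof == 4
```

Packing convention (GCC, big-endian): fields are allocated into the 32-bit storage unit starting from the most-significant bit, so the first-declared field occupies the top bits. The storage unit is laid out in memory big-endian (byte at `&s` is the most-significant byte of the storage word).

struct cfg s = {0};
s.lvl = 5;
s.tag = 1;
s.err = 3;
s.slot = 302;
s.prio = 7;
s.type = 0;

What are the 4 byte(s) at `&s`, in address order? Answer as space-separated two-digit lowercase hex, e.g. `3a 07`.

lvl (3b) val=5 bits=0x5 at bit 29: 0xa0000000
tag (2b) val=1 bits=0x1 at bit 27: 0xa8000000
err (3b) val=3 bits=0x3 at bit 24: 0xab000000
slot (18b) val=302 bits=0x12e at bit 6: 0xab004b80
prio (5b) val=7 bits=0x7 at bit 1: 0xab004b8e
type (1b) val=0 bits=0x0 at bit 0: 0xab004b8e
word = 0xab004b8e → big-endian bytes:
  [0]=0xab  [1]=0x00  [2]=0x4b  [3]=0x8e

ab 00 4b 8e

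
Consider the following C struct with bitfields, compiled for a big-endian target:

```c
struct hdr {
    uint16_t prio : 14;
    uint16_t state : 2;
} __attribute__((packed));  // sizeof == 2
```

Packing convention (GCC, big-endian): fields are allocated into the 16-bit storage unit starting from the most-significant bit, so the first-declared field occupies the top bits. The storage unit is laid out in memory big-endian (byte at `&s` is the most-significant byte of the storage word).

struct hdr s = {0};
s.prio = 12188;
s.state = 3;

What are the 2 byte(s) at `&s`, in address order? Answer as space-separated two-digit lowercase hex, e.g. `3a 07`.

[2+:14] prio=12188 & 0x3fff = 0x2f9c; word=0xbe70
[0+:2] state=3 & 0x3 = 0x3; word=0xbe73
word = 0xbe73 → big-endian bytes:
  [0]=0xbe  [1]=0x73

be 73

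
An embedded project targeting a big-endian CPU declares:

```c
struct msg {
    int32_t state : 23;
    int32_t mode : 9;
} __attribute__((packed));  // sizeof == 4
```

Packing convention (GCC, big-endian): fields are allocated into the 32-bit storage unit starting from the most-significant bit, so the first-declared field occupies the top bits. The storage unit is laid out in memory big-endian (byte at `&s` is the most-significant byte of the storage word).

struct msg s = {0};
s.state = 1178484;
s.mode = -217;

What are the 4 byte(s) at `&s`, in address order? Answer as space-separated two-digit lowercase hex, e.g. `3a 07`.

23 f6 e9 27

state (23b) val=1178484 bits=0x11fb74 at bit 9: 0x23f6e800
mode (9b) val=-217 bits=0x127 at bit 0: 0x23f6e927
word = 0x23f6e927 → big-endian bytes:
  [0]=0x23  [1]=0xf6  [2]=0xe9  [3]=0x27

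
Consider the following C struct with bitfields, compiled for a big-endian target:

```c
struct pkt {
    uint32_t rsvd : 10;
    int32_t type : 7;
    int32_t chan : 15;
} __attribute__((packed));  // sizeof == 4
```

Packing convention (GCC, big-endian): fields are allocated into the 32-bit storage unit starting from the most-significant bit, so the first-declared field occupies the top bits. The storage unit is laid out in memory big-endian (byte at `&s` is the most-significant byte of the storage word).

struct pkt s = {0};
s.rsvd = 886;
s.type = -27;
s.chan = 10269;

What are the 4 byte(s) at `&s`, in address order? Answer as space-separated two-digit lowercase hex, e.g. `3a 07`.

dd b2 a8 1d

rsvd (10b) val=886 bits=0x376 at bit 22: 0xdd800000
type (7b) val=-27 bits=0x65 at bit 15: 0xddb28000
chan (15b) val=10269 bits=0x281d at bit 0: 0xddb2a81d
word = 0xddb2a81d → big-endian bytes:
  [0]=0xdd  [1]=0xb2  [2]=0xa8  [3]=0x1d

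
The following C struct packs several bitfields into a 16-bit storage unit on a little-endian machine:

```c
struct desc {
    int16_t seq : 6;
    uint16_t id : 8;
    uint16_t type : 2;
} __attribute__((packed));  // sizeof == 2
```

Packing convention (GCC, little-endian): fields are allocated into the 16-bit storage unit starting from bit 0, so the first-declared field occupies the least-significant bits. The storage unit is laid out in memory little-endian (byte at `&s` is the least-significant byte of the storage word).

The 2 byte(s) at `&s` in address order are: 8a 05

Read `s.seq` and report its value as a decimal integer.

10

[0]=0x8a [1]=0x05 (little-endian) → word 0x058a
seq:6 @ bit 0 → (0x058a>>0)&0x3f = 0xa  ←
id:8 @ bit 6 → (0x058a>>6)&0xff = 0x16
type:2 @ bit 14 → (0x058a>>14)&0x3 = 0x0
seq signed 6b, MSB=0: value = 10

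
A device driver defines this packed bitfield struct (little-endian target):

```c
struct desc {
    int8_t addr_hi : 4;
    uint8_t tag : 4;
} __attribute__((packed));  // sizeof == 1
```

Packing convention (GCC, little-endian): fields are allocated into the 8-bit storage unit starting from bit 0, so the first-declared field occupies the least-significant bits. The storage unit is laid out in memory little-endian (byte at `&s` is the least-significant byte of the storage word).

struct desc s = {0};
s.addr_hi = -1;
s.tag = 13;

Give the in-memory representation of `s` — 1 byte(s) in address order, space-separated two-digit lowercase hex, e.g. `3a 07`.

df

[0+:4] addr_hi=-1 & 0xf = 0xf; word=0x0f
[4+:4] tag=13 & 0xf = 0xd; word=0xdf
word = 0xdf → little-endian bytes:
  [0]=0xdf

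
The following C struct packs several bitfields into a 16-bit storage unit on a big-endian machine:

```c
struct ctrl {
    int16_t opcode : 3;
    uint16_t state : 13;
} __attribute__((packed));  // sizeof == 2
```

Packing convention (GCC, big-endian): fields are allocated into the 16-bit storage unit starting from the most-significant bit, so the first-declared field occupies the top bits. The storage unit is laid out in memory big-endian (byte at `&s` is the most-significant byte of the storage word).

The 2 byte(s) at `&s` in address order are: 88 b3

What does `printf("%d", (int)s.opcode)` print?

[0]=0x88 [1]=0xb3 (big-endian) → word 0x88b3
opcode:3 @ bit 13 → (0x88b3>>13)&0x7 = 0x4  ←
state:13 @ bit 0 → (0x88b3>>0)&0x1fff = 0x8b3
opcode signed 3b, MSB=1: 4 - 8 = -4

-4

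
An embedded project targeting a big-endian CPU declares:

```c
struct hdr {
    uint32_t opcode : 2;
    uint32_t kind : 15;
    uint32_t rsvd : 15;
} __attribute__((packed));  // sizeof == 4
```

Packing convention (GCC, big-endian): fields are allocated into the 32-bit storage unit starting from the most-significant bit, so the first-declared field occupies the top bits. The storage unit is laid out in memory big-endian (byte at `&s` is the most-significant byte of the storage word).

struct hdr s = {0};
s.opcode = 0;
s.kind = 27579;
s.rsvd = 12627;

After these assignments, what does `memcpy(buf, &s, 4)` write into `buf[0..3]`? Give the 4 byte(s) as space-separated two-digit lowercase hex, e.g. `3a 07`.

opcode (2b) val=0 bits=0x0 at bit 30: 0x00000000
kind (15b) val=27579 bits=0x6bbb at bit 15: 0x35dd8000
rsvd (15b) val=12627 bits=0x3153 at bit 0: 0x35ddb153
word = 0x35ddb153 → big-endian bytes:
  [0]=0x35  [1]=0xdd  [2]=0xb1  [3]=0x53

35 dd b1 53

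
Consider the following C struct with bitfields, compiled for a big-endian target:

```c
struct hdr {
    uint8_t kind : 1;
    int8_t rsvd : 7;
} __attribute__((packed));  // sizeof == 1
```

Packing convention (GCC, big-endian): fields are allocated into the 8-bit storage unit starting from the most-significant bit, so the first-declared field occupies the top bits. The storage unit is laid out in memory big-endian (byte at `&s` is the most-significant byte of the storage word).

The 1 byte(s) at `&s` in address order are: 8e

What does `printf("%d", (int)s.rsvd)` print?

14

[0]=0x8e (big-endian) → word 0x8e
kind [7+:1] = (word>>7) & 0x1 = 1
rsvd [0+:7] = (word>>0) & 0x7f = 14  ←
rsvd signed 7b, MSB=0: value = 14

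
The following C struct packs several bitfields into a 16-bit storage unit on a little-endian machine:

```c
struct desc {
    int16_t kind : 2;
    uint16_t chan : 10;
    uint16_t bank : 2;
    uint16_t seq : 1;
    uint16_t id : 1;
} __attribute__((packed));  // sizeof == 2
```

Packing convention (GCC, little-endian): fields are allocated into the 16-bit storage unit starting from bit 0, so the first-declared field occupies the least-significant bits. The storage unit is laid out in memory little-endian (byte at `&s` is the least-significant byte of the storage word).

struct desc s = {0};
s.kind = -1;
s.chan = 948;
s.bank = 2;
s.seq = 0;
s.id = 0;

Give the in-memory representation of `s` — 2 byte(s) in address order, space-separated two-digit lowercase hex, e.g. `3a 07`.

d3 2e

kind:2 = -1 → 0x3 << 0 → word 0x0003
chan:10 = 948 → 0x3b4 << 2 → word 0x0ed3
bank:2 = 2 → 0x2 << 12 → word 0x2ed3
seq:1 = 0 → 0x0 << 14 → word 0x2ed3
id:1 = 0 → 0x0 << 15 → word 0x2ed3
word = 0x2ed3 → little-endian bytes:
  [0]=0xd3  [1]=0x2e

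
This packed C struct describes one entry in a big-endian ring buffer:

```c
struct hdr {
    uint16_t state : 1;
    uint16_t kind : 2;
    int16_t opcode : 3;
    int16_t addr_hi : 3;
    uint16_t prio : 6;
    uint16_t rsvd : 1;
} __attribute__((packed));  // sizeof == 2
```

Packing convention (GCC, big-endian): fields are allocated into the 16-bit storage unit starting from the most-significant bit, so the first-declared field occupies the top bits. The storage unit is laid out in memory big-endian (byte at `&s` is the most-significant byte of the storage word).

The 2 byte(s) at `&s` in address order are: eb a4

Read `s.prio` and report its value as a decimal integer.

[0]=0xeb [1]=0xa4 (big-endian) → word 0xeba4
state [15+:1] = (word>>15) & 0x1 = 1
kind [13+:2] = (word>>13) & 0x3 = 3
opcode [10+:3] = (word>>10) & 0x7 = 2
addr_hi [7+:3] = (word>>7) & 0x7 = 7
prio [1+:6] = (word>>1) & 0x3f = 18  ←
rsvd [0+:1] = (word>>0) & 0x1 = 0

18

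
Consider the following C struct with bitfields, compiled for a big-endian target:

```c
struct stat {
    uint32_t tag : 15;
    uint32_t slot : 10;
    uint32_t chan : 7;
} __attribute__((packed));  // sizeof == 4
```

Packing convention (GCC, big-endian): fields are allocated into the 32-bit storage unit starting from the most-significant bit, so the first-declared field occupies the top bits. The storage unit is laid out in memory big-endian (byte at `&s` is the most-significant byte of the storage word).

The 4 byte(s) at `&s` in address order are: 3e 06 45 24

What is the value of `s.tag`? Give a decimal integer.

7939

[0]=0x3e [1]=0x06 [2]=0x45 [3]=0x24 (big-endian) → word 0x3e064524
tag:15 @ bit 17 → (0x3e064524>>17)&0x7fff = 0x1f03  ←
slot:10 @ bit 7 → (0x3e064524>>7)&0x3ff = 0x8a
chan:7 @ bit 0 → (0x3e064524>>0)&0x7f = 0x24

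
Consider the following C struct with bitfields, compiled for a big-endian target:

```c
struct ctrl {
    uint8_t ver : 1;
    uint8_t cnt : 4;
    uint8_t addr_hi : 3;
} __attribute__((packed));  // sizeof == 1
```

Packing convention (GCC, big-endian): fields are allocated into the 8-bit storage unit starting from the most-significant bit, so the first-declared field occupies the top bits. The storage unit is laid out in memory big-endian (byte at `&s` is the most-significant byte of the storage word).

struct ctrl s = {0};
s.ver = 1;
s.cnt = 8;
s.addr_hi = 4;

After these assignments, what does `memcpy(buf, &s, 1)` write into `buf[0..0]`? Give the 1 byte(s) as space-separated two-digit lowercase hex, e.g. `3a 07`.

ver (1b) val=1 bits=0x1 at bit 7: 0x80
cnt (4b) val=8 bits=0x8 at bit 3: 0xc0
addr_hi (3b) val=4 bits=0x4 at bit 0: 0xc4
word = 0xc4 → big-endian bytes:
  [0]=0xc4

c4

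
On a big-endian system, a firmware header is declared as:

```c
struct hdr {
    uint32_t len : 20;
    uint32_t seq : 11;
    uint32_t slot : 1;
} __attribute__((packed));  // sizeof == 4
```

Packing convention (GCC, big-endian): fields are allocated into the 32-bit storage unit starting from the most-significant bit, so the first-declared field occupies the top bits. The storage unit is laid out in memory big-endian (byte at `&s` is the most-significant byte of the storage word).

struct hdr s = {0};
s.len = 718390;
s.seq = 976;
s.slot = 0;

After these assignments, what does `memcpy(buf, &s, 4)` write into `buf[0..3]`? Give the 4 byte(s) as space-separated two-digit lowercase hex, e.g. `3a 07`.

af 63 67 a0

[12+:20] len=718390 & 0xfffff = 0xaf636; word=0xaf636000
[1+:11] seq=976 & 0x7ff = 0x3d0; word=0xaf6367a0
[0+:1] slot=0 & 0x1 = 0x0; word=0xaf6367a0
word = 0xaf6367a0 → big-endian bytes:
  [0]=0xaf  [1]=0x63  [2]=0x67  [3]=0xa0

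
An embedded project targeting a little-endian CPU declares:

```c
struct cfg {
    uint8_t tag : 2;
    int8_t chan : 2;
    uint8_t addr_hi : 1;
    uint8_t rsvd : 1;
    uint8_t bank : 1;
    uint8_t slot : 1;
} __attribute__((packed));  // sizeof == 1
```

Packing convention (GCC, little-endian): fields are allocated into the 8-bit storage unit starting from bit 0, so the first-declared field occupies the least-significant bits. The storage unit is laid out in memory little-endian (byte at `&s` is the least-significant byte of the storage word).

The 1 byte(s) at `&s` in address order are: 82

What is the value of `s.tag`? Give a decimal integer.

2

[0]=0x82 (little-endian) → word 0x82
tag:2 @ bit 0 → (0x82>>0)&0x3 = 0x2  ←
chan:2 @ bit 2 → (0x82>>2)&0x3 = 0x0
addr_hi:1 @ bit 4 → (0x82>>4)&0x1 = 0x0
rsvd:1 @ bit 5 → (0x82>>5)&0x1 = 0x0
bank:1 @ bit 6 → (0x82>>6)&0x1 = 0x0
slot:1 @ bit 7 → (0x82>>7)&0x1 = 0x1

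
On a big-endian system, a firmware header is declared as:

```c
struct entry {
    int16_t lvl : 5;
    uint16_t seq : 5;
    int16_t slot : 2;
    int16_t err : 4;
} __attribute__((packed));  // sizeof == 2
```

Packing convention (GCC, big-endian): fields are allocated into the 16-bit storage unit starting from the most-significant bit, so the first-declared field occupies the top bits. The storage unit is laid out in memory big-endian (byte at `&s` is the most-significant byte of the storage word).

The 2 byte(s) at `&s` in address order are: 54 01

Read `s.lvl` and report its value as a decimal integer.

[0]=0x54 [1]=0x01 (big-endian) → word 0x5401
lvl [11+:5] = (word>>11) & 0x1f = 10  ←
seq [6+:5] = (word>>6) & 0x1f = 16
slot [4+:2] = (word>>4) & 0x3 = 0
err [0+:4] = (word>>0) & 0xf = 1
lvl signed 5b, MSB=0: value = 10

10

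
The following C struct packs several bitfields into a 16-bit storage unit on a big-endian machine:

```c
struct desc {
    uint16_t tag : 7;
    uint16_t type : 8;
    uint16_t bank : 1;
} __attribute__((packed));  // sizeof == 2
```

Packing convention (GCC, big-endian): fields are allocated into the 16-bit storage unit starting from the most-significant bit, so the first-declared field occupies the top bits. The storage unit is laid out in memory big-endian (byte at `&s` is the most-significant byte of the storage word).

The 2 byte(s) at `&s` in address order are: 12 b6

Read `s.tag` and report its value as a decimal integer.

9

[0]=0x12 [1]=0xb6 (big-endian) → word 0x12b6
tag:7 @ bit 9 → (0x12b6>>9)&0x7f = 0x9  ←
type:8 @ bit 1 → (0x12b6>>1)&0xff = 0x5b
bank:1 @ bit 0 → (0x12b6>>0)&0x1 = 0x0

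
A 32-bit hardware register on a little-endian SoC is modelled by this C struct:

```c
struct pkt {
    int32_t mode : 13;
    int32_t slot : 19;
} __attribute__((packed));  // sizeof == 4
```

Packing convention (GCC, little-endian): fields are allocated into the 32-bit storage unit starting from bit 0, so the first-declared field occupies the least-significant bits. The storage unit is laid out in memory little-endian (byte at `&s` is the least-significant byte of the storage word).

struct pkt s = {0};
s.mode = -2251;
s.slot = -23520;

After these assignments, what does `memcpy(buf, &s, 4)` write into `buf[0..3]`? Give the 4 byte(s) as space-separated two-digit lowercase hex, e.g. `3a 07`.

35 17 84 f4

mode (13b) val=-2251 bits=0x1735 at bit 0: 0x00001735
slot (19b) val=-23520 bits=0x7a420 at bit 13: 0xf4841735
word = 0xf4841735 → little-endian bytes:
  [0]=0x35  [1]=0x17  [2]=0x84  [3]=0xf4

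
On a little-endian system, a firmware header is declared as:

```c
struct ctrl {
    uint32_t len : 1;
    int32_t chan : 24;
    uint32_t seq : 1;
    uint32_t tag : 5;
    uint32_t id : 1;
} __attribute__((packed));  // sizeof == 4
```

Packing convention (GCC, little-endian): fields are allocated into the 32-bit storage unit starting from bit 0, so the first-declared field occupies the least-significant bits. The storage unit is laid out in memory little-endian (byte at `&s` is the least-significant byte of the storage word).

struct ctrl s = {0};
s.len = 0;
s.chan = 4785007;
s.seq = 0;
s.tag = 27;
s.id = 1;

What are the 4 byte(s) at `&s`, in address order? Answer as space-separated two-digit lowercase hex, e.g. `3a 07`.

de 06 92 ec

[0+:1] len=0 & 0x1 = 0x0; word=0x00000000
[1+:24] chan=4785007 & 0xffffff = 0x49036f; word=0x009206de
[25+:1] seq=0 & 0x1 = 0x0; word=0x009206de
[26+:5] tag=27 & 0x1f = 0x1b; word=0x6c9206de
[31+:1] id=1 & 0x1 = 0x1; word=0xec9206de
word = 0xec9206de → little-endian bytes:
  [0]=0xde  [1]=0x06  [2]=0x92  [3]=0xec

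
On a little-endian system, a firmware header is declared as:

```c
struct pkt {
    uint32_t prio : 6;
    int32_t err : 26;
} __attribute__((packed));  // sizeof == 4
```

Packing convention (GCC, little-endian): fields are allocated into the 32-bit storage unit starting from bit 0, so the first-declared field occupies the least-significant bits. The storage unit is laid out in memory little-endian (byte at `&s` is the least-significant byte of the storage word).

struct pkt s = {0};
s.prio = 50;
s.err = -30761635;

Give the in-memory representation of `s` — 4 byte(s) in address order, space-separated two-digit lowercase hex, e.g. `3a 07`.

72 57 a7 8a

prio:6 = 50 → 0x32 << 0 → word 0x00000032
err:26 = -30761635 → 0x22a9d5d << 6 → word 0x8aa75772
word = 0x8aa75772 → little-endian bytes:
  [0]=0x72  [1]=0x57  [2]=0xa7  [3]=0x8a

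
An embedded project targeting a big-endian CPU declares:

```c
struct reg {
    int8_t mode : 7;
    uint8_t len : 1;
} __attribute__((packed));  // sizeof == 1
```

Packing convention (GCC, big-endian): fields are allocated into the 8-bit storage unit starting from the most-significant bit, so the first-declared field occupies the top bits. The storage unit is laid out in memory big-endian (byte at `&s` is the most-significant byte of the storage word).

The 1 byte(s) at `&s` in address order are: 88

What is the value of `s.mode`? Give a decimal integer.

[0]=0x88 (big-endian) → word 0x88
mode:7 @ bit 1 → (0x88>>1)&0x7f = 0x44  ←
len:1 @ bit 0 → (0x88>>0)&0x1 = 0x0
mode signed 7b, MSB=1: 68 - 128 = -60

-60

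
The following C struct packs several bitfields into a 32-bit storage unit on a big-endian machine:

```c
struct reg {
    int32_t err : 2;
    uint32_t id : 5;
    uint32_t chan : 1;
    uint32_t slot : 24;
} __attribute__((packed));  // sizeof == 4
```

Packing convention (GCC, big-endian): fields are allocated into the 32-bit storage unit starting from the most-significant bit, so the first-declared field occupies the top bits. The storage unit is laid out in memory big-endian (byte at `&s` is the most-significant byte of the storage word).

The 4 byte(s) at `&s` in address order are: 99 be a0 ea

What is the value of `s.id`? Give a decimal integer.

12

[0]=0x99 [1]=0xbe [2]=0xa0 [3]=0xea (big-endian) → word 0x99bea0ea
err [30+:2] = (word>>30) & 0x3 = 2
id [25+:5] = (word>>25) & 0x1f = 12  ←
chan [24+:1] = (word>>24) & 0x1 = 1
slot [0+:24] = (word>>0) & 0xffffff = 12493034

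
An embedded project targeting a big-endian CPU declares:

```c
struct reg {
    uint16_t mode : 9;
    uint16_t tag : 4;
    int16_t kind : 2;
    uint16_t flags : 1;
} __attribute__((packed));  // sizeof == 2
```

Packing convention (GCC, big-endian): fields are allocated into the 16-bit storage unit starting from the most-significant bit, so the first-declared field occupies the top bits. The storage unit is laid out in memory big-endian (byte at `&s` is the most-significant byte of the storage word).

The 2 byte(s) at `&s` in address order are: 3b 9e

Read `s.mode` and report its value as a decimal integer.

119

[0]=0x3b [1]=0x9e (big-endian) → word 0x3b9e
mode [7+:9] = (word>>7) & 0x1ff = 119  ←
tag [3+:4] = (word>>3) & 0xf = 3
kind [1+:2] = (word>>1) & 0x3 = 3
flags [0+:1] = (word>>0) & 0x1 = 0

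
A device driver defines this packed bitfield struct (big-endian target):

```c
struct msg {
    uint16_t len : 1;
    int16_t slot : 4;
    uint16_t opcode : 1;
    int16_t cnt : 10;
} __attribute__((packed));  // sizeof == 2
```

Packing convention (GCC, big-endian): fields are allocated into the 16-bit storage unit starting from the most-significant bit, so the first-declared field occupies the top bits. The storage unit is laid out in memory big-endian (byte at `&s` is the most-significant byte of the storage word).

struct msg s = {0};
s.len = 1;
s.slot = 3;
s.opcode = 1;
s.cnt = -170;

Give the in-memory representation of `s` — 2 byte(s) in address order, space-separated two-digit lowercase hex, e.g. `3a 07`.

len:1 = 1 → 0x1 << 15 → word 0x8000
slot:4 = 3 → 0x3 << 11 → word 0x9800
opcode:1 = 1 → 0x1 << 10 → word 0x9c00
cnt:10 = -170 → 0x356 << 0 → word 0x9f56
word = 0x9f56 → big-endian bytes:
  [0]=0x9f  [1]=0x56

9f 56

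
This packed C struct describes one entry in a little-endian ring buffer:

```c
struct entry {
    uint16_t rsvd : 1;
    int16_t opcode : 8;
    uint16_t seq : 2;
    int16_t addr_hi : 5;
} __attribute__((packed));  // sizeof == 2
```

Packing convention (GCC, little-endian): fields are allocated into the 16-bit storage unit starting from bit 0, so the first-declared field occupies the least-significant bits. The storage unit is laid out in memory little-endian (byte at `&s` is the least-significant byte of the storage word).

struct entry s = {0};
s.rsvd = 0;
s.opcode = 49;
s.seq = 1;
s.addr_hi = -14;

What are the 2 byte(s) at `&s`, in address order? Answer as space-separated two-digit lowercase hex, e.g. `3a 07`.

62 92

rsvd:1 = 0 → 0x0 << 0 → word 0x0000
opcode:8 = 49 → 0x31 << 1 → word 0x0062
seq:2 = 1 → 0x1 << 9 → word 0x0262
addr_hi:5 = -14 → 0x12 << 11 → word 0x9262
word = 0x9262 → little-endian bytes:
  [0]=0x62  [1]=0x92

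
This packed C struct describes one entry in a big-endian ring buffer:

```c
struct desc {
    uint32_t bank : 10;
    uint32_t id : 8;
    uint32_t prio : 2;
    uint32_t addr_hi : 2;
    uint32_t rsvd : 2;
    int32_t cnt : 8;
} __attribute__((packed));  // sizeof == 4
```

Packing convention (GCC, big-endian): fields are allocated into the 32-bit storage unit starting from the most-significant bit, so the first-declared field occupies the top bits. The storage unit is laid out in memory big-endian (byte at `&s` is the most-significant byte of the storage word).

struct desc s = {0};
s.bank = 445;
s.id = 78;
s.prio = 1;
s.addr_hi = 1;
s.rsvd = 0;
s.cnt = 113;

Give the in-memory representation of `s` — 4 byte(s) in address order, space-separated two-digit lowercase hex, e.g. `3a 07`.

6f 53 94 71

bank:10 = 445 → 0x1bd << 22 → word 0x6f400000
id:8 = 78 → 0x4e << 14 → word 0x6f538000
prio:2 = 1 → 0x1 << 12 → word 0x6f539000
addr_hi:2 = 1 → 0x1 << 10 → word 0x6f539400
rsvd:2 = 0 → 0x0 << 8 → word 0x6f539400
cnt:8 = 113 → 0x71 << 0 → word 0x6f539471
word = 0x6f539471 → big-endian bytes:
  [0]=0x6f  [1]=0x53  [2]=0x94  [3]=0x71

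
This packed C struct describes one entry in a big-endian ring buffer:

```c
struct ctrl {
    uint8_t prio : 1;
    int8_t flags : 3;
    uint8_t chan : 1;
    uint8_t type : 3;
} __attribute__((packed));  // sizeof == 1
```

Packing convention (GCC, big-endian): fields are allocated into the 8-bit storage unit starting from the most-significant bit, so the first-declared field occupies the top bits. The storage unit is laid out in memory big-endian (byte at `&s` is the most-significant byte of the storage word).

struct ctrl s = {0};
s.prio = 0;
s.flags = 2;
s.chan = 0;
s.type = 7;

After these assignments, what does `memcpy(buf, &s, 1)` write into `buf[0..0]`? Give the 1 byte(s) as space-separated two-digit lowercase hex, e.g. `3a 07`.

prio:1 = 0 → 0x0 << 7 → word 0x00
flags:3 = 2 → 0x2 << 4 → word 0x20
chan:1 = 0 → 0x0 << 3 → word 0x20
type:3 = 7 → 0x7 << 0 → word 0x27
word = 0x27 → big-endian bytes:
  [0]=0x27

27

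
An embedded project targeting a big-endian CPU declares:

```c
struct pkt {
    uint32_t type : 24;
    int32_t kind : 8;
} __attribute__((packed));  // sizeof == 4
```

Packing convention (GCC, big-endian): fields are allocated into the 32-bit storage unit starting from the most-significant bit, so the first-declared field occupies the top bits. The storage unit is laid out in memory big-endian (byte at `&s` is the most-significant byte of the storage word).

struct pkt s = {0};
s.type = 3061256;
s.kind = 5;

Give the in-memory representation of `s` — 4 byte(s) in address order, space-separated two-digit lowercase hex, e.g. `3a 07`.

[8+:24] type=3061256 & 0xffffff = 0x2eb608; word=0x2eb60800
[0+:8] kind=5 & 0xff = 0x5; word=0x2eb60805
word = 0x2eb60805 → big-endian bytes:
  [0]=0x2e  [1]=0xb6  [2]=0x08  [3]=0x05

2e b6 08 05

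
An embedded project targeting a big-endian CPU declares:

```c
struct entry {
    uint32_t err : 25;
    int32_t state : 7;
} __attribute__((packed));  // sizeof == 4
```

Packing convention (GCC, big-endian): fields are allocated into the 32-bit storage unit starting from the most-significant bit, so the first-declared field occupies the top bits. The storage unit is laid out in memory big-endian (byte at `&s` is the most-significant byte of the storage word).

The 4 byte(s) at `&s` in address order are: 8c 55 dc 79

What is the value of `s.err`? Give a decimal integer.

[0]=0x8c [1]=0x55 [2]=0xdc [3]=0x79 (big-endian) → word 0x8c55dc79
err:25 @ bit 7 → (0x8c55dc79>>7)&0x1ffffff = 0x118abb8  ←
state:7 @ bit 0 → (0x8c55dc79>>0)&0x7f = 0x79

18394040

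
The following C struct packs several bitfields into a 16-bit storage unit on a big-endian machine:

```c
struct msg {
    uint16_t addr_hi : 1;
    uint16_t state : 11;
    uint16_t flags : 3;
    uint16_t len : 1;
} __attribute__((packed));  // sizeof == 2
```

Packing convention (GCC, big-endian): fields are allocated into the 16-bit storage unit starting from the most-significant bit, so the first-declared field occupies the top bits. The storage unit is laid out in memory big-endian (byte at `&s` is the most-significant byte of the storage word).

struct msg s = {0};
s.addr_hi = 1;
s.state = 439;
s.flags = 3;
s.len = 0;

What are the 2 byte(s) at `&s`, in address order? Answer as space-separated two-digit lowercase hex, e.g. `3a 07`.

9b 76

addr_hi (1b) val=1 bits=0x1 at bit 15: 0x8000
state (11b) val=439 bits=0x1b7 at bit 4: 0x9b70
flags (3b) val=3 bits=0x3 at bit 1: 0x9b76
len (1b) val=0 bits=0x0 at bit 0: 0x9b76
word = 0x9b76 → big-endian bytes:
  [0]=0x9b  [1]=0x76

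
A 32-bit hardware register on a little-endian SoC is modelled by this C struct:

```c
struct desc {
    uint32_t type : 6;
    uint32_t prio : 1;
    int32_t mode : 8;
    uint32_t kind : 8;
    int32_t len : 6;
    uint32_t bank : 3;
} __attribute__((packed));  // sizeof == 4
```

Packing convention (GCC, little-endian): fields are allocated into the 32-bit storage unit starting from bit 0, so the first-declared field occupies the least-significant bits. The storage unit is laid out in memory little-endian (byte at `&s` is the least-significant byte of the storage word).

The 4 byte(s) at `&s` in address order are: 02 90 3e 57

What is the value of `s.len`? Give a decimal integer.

[0]=0x02 [1]=0x90 [2]=0x3e [3]=0x57 (little-endian) → word 0x573e9002
type:6 @ bit 0 → (0x573e9002>>0)&0x3f = 0x2
prio:1 @ bit 6 → (0x573e9002>>6)&0x1 = 0x0
mode:8 @ bit 7 → (0x573e9002>>7)&0xff = 0x20
kind:8 @ bit 15 → (0x573e9002>>15)&0xff = 0x7d
len:6 @ bit 23 → (0x573e9002>>23)&0x3f = 0x2e  ←
bank:3 @ bit 29 → (0x573e9002>>29)&0x7 = 0x2
len signed 6b, MSB=1: 46 - 64 = -18

-18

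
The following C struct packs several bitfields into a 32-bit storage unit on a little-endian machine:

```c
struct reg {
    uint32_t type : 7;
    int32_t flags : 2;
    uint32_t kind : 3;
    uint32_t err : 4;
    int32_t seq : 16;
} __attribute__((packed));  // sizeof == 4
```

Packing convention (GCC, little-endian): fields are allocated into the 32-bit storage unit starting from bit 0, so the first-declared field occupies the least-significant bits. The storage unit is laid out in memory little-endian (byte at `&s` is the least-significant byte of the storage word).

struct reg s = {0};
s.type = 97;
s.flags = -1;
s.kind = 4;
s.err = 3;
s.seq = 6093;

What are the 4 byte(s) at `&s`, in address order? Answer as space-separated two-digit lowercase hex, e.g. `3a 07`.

type (7b) val=97 bits=0x61 at bit 0: 0x00000061
flags (2b) val=-1 bits=0x3 at bit 7: 0x000001e1
kind (3b) val=4 bits=0x4 at bit 9: 0x000009e1
err (4b) val=3 bits=0x3 at bit 12: 0x000039e1
seq (16b) val=6093 bits=0x17cd at bit 16: 0x17cd39e1
word = 0x17cd39e1 → little-endian bytes:
  [0]=0xe1  [1]=0x39  [2]=0xcd  [3]=0x17

e1 39 cd 17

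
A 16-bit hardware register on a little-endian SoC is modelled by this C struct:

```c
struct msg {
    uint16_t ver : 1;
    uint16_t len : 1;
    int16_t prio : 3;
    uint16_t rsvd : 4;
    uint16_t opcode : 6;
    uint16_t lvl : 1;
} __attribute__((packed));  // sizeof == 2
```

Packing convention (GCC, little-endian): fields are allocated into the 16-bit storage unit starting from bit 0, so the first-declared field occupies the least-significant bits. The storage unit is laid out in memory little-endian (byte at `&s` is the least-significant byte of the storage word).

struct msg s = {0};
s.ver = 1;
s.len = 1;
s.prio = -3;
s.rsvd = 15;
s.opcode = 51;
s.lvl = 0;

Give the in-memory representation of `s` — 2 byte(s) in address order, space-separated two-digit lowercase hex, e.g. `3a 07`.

[0+:1] ver=1 & 0x1 = 0x1; word=0x0001
[1+:1] len=1 & 0x1 = 0x1; word=0x0003
[2+:3] prio=-3 & 0x7 = 0x5; word=0x0017
[5+:4] rsvd=15 & 0xf = 0xf; word=0x01f7
[9+:6] opcode=51 & 0x3f = 0x33; word=0x67f7
[15+:1] lvl=0 & 0x1 = 0x0; word=0x67f7
word = 0x67f7 → little-endian bytes:
  [0]=0xf7  [1]=0x67

f7 67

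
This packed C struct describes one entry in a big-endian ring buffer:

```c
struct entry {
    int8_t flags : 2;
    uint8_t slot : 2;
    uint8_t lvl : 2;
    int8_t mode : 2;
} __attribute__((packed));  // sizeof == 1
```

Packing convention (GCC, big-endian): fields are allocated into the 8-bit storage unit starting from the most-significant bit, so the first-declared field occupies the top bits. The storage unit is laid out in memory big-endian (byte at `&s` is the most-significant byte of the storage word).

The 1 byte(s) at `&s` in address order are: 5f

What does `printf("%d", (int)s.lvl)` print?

3

[0]=0x5f (big-endian) → word 0x5f
flags:2 @ bit 6 → (0x5f>>6)&0x3 = 0x1
slot:2 @ bit 4 → (0x5f>>4)&0x3 = 0x1
lvl:2 @ bit 2 → (0x5f>>2)&0x3 = 0x3  ←
mode:2 @ bit 0 → (0x5f>>0)&0x3 = 0x3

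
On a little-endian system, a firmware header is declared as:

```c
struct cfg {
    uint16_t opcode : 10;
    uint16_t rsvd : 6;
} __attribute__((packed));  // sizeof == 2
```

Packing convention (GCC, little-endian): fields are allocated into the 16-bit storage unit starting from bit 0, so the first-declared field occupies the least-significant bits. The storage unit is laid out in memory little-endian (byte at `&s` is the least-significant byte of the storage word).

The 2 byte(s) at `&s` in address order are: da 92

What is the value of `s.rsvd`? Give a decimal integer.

[0]=0xda [1]=0x92 (little-endian) → word 0x92da
opcode [0+:10] = (word>>0) & 0x3ff = 730
rsvd [10+:6] = (word>>10) & 0x3f = 36  ←

36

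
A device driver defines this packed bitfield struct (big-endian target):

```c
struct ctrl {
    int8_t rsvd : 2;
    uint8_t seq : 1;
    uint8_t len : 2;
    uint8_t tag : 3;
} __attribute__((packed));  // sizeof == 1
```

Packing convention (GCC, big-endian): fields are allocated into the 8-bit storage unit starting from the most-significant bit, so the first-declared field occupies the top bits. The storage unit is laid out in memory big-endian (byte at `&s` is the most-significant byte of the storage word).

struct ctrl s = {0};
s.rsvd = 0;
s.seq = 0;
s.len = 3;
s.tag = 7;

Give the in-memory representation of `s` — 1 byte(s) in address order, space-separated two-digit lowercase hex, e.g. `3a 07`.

rsvd:2 = 0 → 0x0 << 6 → word 0x00
seq:1 = 0 → 0x0 << 5 → word 0x00
len:2 = 3 → 0x3 << 3 → word 0x18
tag:3 = 7 → 0x7 << 0 → word 0x1f
word = 0x1f → big-endian bytes:
  [0]=0x1f

1f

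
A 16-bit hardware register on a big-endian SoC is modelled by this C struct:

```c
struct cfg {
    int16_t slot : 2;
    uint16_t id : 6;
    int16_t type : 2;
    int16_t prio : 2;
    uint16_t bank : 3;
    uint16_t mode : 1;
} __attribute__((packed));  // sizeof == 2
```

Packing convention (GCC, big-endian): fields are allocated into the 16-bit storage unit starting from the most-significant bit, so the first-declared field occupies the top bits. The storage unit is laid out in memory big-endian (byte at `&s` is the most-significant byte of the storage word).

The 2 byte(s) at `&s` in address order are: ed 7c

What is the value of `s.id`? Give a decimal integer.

[0]=0xed [1]=0x7c (big-endian) → word 0xed7c
slot [14+:2] = (word>>14) & 0x3 = 3
id [8+:6] = (word>>8) & 0x3f = 45  ←
type [6+:2] = (word>>6) & 0x3 = 1
prio [4+:2] = (word>>4) & 0x3 = 3
bank [1+:3] = (word>>1) & 0x7 = 6
mode [0+:1] = (word>>0) & 0x1 = 0

45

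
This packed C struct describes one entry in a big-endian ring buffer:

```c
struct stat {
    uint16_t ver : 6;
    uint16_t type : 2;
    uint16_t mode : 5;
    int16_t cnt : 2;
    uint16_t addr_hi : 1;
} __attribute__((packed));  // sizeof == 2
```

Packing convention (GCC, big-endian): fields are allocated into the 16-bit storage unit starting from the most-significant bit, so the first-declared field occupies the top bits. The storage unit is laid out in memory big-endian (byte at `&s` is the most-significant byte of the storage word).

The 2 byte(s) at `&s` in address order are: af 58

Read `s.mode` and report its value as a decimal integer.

11

[0]=0xaf [1]=0x58 (big-endian) → word 0xaf58
ver [10+:6] = (word>>10) & 0x3f = 43
type [8+:2] = (word>>8) & 0x3 = 3
mode [3+:5] = (word>>3) & 0x1f = 11  ←
cnt [1+:2] = (word>>1) & 0x3 = 0
addr_hi [0+:1] = (word>>0) & 0x1 = 0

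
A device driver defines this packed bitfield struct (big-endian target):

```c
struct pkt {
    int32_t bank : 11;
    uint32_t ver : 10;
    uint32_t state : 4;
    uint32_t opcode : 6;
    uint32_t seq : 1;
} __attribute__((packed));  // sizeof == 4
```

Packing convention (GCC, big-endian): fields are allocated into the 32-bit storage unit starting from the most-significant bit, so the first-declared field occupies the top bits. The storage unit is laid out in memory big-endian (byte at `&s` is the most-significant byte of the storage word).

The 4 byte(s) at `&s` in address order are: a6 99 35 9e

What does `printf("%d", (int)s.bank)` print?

[0]=0xa6 [1]=0x99 [2]=0x35 [3]=0x9e (big-endian) → word 0xa699359e
bank:11 @ bit 21 → (0xa699359e>>21)&0x7ff = 0x534  ←
ver:10 @ bit 11 → (0xa699359e>>11)&0x3ff = 0x326
state:4 @ bit 7 → (0xa699359e>>7)&0xf = 0xb
opcode:6 @ bit 1 → (0xa699359e>>1)&0x3f = 0xf
seq:1 @ bit 0 → (0xa699359e>>0)&0x1 = 0x0
bank signed 11b, MSB=1: 1332 - 2048 = -716

-716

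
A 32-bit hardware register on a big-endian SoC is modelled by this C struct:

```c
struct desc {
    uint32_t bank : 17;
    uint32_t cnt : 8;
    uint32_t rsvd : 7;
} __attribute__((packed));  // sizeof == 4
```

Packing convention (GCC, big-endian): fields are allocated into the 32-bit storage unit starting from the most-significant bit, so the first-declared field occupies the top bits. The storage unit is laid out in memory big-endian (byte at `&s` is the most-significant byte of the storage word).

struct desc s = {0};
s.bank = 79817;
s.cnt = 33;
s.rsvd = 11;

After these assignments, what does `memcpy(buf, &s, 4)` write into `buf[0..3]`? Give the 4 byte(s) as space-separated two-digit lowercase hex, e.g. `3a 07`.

bank (17b) val=79817 bits=0x137c9 at bit 15: 0x9be48000
cnt (8b) val=33 bits=0x21 at bit 7: 0x9be49080
rsvd (7b) val=11 bits=0xb at bit 0: 0x9be4908b
word = 0x9be4908b → big-endian bytes:
  [0]=0x9b  [1]=0xe4  [2]=0x90  [3]=0x8b

9b e4 90 8b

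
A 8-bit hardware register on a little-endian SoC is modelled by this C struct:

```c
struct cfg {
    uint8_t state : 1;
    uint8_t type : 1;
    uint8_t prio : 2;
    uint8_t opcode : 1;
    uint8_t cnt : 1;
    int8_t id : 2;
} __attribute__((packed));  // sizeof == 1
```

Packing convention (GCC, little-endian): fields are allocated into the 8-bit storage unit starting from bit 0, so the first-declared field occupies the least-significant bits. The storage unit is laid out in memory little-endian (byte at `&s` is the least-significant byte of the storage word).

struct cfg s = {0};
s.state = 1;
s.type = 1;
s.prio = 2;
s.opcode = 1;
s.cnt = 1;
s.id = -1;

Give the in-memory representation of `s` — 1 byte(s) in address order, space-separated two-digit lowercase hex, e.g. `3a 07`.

fb

state (1b) val=1 bits=0x1 at bit 0: 0x01
type (1b) val=1 bits=0x1 at bit 1: 0x03
prio (2b) val=2 bits=0x2 at bit 2: 0x0b
opcode (1b) val=1 bits=0x1 at bit 4: 0x1b
cnt (1b) val=1 bits=0x1 at bit 5: 0x3b
id (2b) val=-1 bits=0x3 at bit 6: 0xfb
word = 0xfb → little-endian bytes:
  [0]=0xfb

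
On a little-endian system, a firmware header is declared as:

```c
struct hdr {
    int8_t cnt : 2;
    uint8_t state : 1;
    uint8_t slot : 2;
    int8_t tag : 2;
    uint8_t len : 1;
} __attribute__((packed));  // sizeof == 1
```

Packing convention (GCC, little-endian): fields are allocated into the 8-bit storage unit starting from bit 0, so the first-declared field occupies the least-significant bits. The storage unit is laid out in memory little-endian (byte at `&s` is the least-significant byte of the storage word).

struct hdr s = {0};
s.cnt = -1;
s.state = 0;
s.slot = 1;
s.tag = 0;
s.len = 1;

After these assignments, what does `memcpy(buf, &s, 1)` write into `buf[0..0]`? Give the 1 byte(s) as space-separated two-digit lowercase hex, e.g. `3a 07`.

[0+:2] cnt=-1 & 0x3 = 0x3; word=0x03
[2+:1] state=0 & 0x1 = 0x0; word=0x03
[3+:2] slot=1 & 0x3 = 0x1; word=0x0b
[5+:2] tag=0 & 0x3 = 0x0; word=0x0b
[7+:1] len=1 & 0x1 = 0x1; word=0x8b
word = 0x8b → little-endian bytes:
  [0]=0x8b

8b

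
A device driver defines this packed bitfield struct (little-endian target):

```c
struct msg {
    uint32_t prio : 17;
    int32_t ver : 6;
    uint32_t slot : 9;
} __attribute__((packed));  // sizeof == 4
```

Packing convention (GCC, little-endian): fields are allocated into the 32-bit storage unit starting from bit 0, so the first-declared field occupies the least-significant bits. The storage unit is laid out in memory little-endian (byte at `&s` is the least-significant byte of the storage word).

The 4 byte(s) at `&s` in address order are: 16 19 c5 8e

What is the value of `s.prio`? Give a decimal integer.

71958

[0]=0x16 [1]=0x19 [2]=0xc5 [3]=0x8e (little-endian) → word 0x8ec51916
prio:17 @ bit 0 → (0x8ec51916>>0)&0x1ffff = 0x11916  ←
ver:6 @ bit 17 → (0x8ec51916>>17)&0x3f = 0x22
slot:9 @ bit 23 → (0x8ec51916>>23)&0x1ff = 0x11d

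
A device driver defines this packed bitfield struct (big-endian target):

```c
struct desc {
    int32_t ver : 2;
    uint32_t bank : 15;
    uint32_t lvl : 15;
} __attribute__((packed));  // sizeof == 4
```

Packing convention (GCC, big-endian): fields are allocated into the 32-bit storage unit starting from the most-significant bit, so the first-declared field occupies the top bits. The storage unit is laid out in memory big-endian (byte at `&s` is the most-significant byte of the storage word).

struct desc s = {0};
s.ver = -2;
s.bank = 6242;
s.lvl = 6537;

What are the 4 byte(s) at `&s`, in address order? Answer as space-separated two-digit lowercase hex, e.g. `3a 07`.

[30+:2] ver=-2 & 0x3 = 0x2; word=0x80000000
[15+:15] bank=6242 & 0x7fff = 0x1862; word=0x8c310000
[0+:15] lvl=6537 & 0x7fff = 0x1989; word=0x8c311989
word = 0x8c311989 → big-endian bytes:
  [0]=0x8c  [1]=0x31  [2]=0x19  [3]=0x89

8c 31 19 89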